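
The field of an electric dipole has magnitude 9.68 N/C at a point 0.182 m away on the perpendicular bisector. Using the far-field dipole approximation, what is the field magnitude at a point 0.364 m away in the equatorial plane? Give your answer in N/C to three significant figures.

Dipole fields scale as 1/r³ in the far field; the geometry is the same at both points.
E₂ = E₁ · (r₁/r₂)³ = 9.68 · (0.182/0.364)³.
(r₁/r₂)³ = (0.5)³ = 0.125.
E₂ ≈ 1.210 N/C.

E ≈ 1.21 N/C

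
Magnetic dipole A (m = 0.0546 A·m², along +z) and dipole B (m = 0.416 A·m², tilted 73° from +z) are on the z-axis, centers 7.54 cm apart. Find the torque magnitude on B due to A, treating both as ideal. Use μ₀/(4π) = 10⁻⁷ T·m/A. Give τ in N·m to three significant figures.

Dipole B is on the axis of dipole A, so B₁ there is axial: B₁ = (μ₀/4π)·2m₁/r³ along +z.
B₁ = 2(10⁻⁷)(0.0546)/(0.0754)³ = 2.547×10⁻⁵ T.
τ = m₂ B₁ sinθ.
τ = (0.416)(2.547×10⁻⁵)·sin73° = 1.013×10⁻⁵ N·m.

τ ≈ 1.01×10⁻⁵ N·m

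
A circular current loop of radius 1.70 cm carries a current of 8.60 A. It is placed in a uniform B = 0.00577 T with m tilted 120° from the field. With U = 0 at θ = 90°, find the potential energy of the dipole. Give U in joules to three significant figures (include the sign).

Magnetic moment m = IA = Iπa² = (8.60)·π·(0.0170)² = 0.007808 A·m².
U = −m·B = −mB cosθ.
U = −(0.007808)(0.00577)·cos120° = 2.253×10⁻⁵ J.

U ≈ 2.25×10⁻⁵ J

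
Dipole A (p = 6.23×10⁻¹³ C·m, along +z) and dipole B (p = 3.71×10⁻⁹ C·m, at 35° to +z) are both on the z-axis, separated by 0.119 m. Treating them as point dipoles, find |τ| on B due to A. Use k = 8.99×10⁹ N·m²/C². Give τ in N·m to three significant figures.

The second dipole sits on the axis of the first, so the field there is axial: E₁ = 2kp₁/r³ along +z.
E₁ = 2(8.99×10⁹)(6.23×10⁻¹³)/(0.119)³ = 6.647 N/C.
Torque on the second dipole: τ = p₂ E₁ sinθ.
τ = (3.71×10⁻⁹)(6.647)·sin35° = 1.414×10⁻⁸ N·m.

τ ≈ 1.41×10⁻⁸ N·m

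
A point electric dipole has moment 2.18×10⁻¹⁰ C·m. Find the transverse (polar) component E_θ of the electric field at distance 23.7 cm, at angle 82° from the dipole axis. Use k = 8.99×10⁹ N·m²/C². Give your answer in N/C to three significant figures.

For a dipole, E_θ = (kp sinθ)/r³.
kp/r³ = (8.99×10⁹)(2.18×10⁻¹⁰)/(0.237)³ = 147.2 N/C.
E_θ = 147.2·sin82° = 145.8 N/C.

E_θ ≈ 146 N/C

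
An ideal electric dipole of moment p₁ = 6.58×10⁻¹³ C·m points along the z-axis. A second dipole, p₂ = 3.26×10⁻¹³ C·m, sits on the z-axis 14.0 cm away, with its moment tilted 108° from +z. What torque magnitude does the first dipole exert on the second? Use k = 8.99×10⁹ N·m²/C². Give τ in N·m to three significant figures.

The second dipole sits on the axis of the first, so the field there is axial: E₁ = 2kp₁/r³ along +z.
E₁ = 2(8.99×10⁹)(6.58×10⁻¹³)/(0.140)³ = 4.312 N/C.
Torque on the second dipole: τ = p₂ E₁ sinθ.
τ = (3.26×10⁻¹³)(4.312)·sin108° = 1.337×10⁻¹² N·m.

τ ≈ 1.34×10⁻¹² N·m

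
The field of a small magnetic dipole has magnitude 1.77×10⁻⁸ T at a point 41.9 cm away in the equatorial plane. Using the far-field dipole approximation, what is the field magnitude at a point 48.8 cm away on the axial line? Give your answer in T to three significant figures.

Dipole fields scale as 1/r³ in the far field.
The axial field is twice the equatorial field at the same r, so the geometry factor is 2/1.
B₂ = B₁ · (2/1) · (r₁/r₂)³ = 1.77×10⁻⁸ · 2 · (41.9/48.8)³.
(r₁/r₂)³ = (0.8586)³ = 0.633.
B₂ ≈ 2.241×10⁻⁸ T.

B ≈ 2.24×10⁻⁸ T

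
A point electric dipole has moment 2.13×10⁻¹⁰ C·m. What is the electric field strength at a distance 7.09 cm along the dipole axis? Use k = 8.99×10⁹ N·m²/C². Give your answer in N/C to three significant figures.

On the dipole axis E = 2kp/r³.
E = 2·(8.99×10⁹)(2.13×10⁻¹⁰) / (0.0709)³ = 1.075×10⁴ N/C.

E ≈ 1.07×10⁴ N/C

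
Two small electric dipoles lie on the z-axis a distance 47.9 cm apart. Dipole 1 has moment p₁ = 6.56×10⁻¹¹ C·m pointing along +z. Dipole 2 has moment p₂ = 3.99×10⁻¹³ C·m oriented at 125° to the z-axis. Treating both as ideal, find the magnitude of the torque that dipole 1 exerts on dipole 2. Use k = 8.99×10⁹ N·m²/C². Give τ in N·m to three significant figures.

τ ≈ 3.51×10⁻¹² N·m

The second dipole sits on the axis of the first, so the field there is axial: E₁ = 2kp₁/r³ along +z.
E₁ = 2(8.99×10⁹)(6.56×10⁻¹¹)/(0.479)³ = 10.73 N/C.
Torque on the second dipole: τ = p₂ E₁ sinθ.
τ = (3.99×10⁻¹³)(10.73)·sin125° = 3.508×10⁻¹² N·m.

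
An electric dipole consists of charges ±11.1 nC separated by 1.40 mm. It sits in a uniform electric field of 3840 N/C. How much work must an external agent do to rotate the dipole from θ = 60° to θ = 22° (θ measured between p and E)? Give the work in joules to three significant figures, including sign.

W ≈ -2.55×10⁻⁸ J

Dipole moment p = qd = (1.11×10⁻⁸ C)(0.00140 m) = 1.554×10⁻¹¹ C·m.
W_ext = ΔU = U(θ₂) − U(θ₁) = −pE cosθ₂ − (−pE cosθ₁) = pE(cosθ₁ − cosθ₂).
W = (1.554×10⁻¹¹)(3840)·(cos60° − cos22°) = (5.967×10⁻⁸)·(-0.4272) = -2.549×10⁻⁸ J.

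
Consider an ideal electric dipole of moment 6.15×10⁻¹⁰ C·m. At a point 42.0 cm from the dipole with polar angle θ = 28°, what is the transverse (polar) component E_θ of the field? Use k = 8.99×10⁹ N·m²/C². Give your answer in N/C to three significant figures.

For a dipole, E_θ = (kp sinθ)/r³.
kp/r³ = (8.99×10⁹)(6.15×10⁻¹⁰)/(0.420)³ = 74.63 N/C.
E_θ = 74.63·sin28° = 35.03 N/C.

E_θ ≈ 35.0 N/C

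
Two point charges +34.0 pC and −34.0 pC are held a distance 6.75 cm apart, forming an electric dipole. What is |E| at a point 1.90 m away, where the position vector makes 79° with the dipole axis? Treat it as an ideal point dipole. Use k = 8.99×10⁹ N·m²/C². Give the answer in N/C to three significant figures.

Dipole moment p = qd = (3.40×10⁻¹¹ C)(0.0675 m) = 2.295×10⁻¹² C·m.
At angle θ the dipole field magnitude is E = (kp/r³)·√(1 + 3cos²θ).
kp/r³ = (8.99×10⁹)(2.295×10⁻¹²) / (1.90)³ = 0.003008 N/C.
√(1 + 3cos²79°) = √(1 + 3·0.0364) = √1.1092 ≈ 1.0532.
E ≈ 0.003008 × 1.053 = 0.003168 N/C.

E ≈ 0.00317 N/C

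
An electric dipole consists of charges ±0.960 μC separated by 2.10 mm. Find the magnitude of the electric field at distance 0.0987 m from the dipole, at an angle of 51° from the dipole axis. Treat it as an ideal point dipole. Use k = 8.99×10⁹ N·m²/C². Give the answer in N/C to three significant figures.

E ≈ 2.79×10⁴ N/C

Dipole moment p = qd = (9.60×10⁻⁷ C)(0.00210 m) = 2.016×10⁻⁹ C·m.
At angle θ the dipole field magnitude is E = (kp/r³)·√(1 + 3cos²θ).
kp/r³ = (8.99×10⁹)(2.016×10⁻⁹) / (0.0987)³ = 1.885×10⁴ N/C.
√(1 + 3cos²51°) = √(1 + 3·0.3960) = √2.1881 ≈ 1.4792.
E ≈ 1.885×10⁴ × 1.479 = 2.788×10⁴ N/C.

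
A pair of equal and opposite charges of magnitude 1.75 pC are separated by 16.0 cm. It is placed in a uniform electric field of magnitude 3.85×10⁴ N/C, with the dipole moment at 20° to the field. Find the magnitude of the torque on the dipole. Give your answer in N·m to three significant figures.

τ ≈ 3.69×10⁻⁹ N·m

Dipole moment p = qd = (1.75×10⁻¹² C)(0.160 m) = 2.80×10⁻¹³ C·m.
Torque on an electric dipole: τ = pE sinθ.
τ = (2.80×10⁻¹³)(3.85×10⁴)·sin20° = 3.687×10⁻⁹ N·m.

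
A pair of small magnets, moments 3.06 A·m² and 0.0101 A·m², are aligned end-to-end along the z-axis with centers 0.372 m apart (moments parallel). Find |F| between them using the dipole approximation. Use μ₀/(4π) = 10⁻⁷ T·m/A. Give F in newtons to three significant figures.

On-axis B of dipole 1: B = (μ₀/4π)·2m₁/r³. Force on dipole 2: F = m₂·dB/dr.
dB/dr = −(μ₀/4π)·6m₁/r⁴, so |F| = (μ₀/4π)·6m₁m₂/r⁴.
F = 6(10⁻⁷)(3.06)(0.0101)/(0.372)⁴ = 9.683×10⁻⁷ N.

F ≈ 9.68×10⁻⁷ N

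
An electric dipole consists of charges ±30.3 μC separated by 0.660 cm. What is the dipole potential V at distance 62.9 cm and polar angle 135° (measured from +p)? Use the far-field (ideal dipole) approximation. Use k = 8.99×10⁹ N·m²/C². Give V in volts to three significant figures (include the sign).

V ≈ -3210 V

Dipole moment p = qd = (3.03×10⁻⁵ C)(0.00660 m) = 2.00×10⁻⁷ C·m.
The dipole potential is V = kp cosθ / r².
V = (8.99×10⁹)(2.00×10⁻⁷)·cos135° / (0.629)² = -3213 V.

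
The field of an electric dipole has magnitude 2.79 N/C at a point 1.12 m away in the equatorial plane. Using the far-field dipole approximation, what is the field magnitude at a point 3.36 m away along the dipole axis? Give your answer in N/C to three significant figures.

Dipole fields scale as 1/r³ in the far field.
The axial field is twice the equatorial field at the same r, so the geometry factor is 2/1.
E₂ = E₁ · (2/1) · (r₁/r₂)³ = 2.79 · 2 · (1.12/3.36)³.
(r₁/r₂)³ = (0.3333)³ = 0.03704.
E₂ ≈ 0.2067 N/C.

E ≈ 0.207 N/C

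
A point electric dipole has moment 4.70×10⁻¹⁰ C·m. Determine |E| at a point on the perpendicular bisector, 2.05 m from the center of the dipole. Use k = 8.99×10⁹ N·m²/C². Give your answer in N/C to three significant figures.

In the equatorial plane E = kp/r³.
E = (8.99×10⁹)(4.70×10⁻¹⁰) / (2.05)³ = 0.4905 N/C.

E ≈ 0.490 N/C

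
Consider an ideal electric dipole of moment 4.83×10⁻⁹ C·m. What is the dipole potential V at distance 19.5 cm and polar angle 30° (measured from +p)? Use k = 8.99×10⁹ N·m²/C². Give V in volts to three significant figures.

V ≈ 989 V

The dipole potential is V = kp cosθ / r².
V = (8.99×10⁹)(4.83×10⁻⁹)·cos30° / (0.195)² = 988.9 V.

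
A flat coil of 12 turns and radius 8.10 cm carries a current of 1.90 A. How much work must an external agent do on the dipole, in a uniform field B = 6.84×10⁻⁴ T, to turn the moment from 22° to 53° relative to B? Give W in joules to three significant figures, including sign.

m = NIA = NIπa² = 12·(1.90)·π·(0.0810)² = 0.470 A·m².
W_ext = ΔU = −mB cosθ₂ + mB cosθ₁ = mB(cosθ₁ − cosθ₂).
W = (0.470)(6.84×10⁻⁴)·(cos22° − cos53°) = (3.215×10⁻⁴)·(+0.3254) = 1.046×10⁻⁴ J.

W ≈ 1.05×10⁻⁴ J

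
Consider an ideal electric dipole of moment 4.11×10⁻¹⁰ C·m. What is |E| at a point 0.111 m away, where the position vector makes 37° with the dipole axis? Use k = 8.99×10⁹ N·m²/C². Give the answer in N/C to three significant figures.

At angle θ the dipole field magnitude is E = (kp/r³)·√(1 + 3cos²θ).
kp/r³ = (8.99×10⁹)(4.11×10⁻¹⁰) / (0.111)³ = 2702 N/C.
√(1 + 3cos²37°) = √(1 + 3·0.6378) = √2.9135 ≈ 1.7069.
E ≈ 2702 × 1.707 = 4611 N/C.

E ≈ 4610 N/C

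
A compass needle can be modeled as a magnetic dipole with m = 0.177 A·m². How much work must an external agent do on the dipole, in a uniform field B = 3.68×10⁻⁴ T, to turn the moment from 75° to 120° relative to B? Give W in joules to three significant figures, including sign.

W ≈ 4.94×10⁻⁵ J

W_ext = ΔU = −mB cosθ₂ + mB cosθ₁ = mB(cosθ₁ − cosθ₂).
W = (0.177)(3.68×10⁻⁴)·(cos75° − cos120°) = (6.514×10⁻⁵)·(+0.7588) = 4.943×10⁻⁵ J.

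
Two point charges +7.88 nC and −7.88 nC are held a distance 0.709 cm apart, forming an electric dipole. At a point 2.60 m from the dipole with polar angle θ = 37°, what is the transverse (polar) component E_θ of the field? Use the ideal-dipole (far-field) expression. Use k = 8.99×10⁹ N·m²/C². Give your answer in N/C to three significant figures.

Dipole moment p = qd = (7.88×10⁻⁹ C)(0.00709 m) = 5.587×10⁻¹¹ C·m.
For a dipole, E_θ = (kp sinθ)/r³.
kp/r³ = (8.99×10⁹)(5.587×10⁻¹¹)/(2.60)³ = 0.02858 N/C.
E_θ = 0.02858·sin37° = 0.01720 N/C.

E_θ ≈ 0.0172 N/C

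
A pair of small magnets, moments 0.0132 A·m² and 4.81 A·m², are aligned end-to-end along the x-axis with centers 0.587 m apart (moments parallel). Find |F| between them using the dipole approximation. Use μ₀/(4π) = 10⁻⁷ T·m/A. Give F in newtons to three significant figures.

On-axis B of dipole 1: B = (μ₀/4π)·2m₁/r³. Force on dipole 2: F = m₂·dB/dr.
dB/dr = −(μ₀/4π)·6m₁/r⁴, so |F| = (μ₀/4π)·6m₁m₂/r⁴.
F = 6(10⁻⁷)(0.0132)(4.81)/(0.587)⁴ = 3.209×10⁻⁷ N.

F ≈ 3.21×10⁻⁷ N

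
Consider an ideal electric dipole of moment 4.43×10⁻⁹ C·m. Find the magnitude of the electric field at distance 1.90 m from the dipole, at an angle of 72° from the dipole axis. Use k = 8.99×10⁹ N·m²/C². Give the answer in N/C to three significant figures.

At angle θ the dipole field magnitude is E = (kp/r³)·√(1 + 3cos²θ).
kp/r³ = (8.99×10⁹)(4.43×10⁻⁹) / (1.90)³ = 5.806 N/C.
√(1 + 3cos²72°) = √(1 + 3·0.0955) = √1.2865 ≈ 1.1342.
E ≈ 5.806 × 1.134 = 6.586 N/C.

E ≈ 6.59 N/C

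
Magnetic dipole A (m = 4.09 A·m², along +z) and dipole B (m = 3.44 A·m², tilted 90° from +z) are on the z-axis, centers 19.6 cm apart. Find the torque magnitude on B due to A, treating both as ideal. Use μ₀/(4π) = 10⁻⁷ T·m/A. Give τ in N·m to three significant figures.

Dipole B is on the axis of dipole A, so B₁ there is axial: B₁ = (μ₀/4π)·2m₁/r³ along +z.
B₁ = 2(10⁻⁷)(4.09)/(0.196)³ = 1.086×10⁻⁴ T.
τ = m₂ B₁ sinθ.
τ = (3.44)(1.086×10⁻⁴)·sin90° = 3.737×10⁻⁴ N·m.

τ ≈ 3.74×10⁻⁴ N·m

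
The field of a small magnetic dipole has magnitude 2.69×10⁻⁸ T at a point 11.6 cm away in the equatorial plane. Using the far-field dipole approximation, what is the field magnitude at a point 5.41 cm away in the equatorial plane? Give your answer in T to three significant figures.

B ≈ 2.65×10⁻⁷ T

Dipole fields scale as 1/r³ in the far field; the geometry is the same at both points.
B₂ = B₁ · (r₁/r₂)³ = 2.69×10⁻⁸ · (11.6/5.41)³.
(r₁/r₂)³ = (2.144)³ = 9.858.
B₂ ≈ 2.652×10⁻⁷ T.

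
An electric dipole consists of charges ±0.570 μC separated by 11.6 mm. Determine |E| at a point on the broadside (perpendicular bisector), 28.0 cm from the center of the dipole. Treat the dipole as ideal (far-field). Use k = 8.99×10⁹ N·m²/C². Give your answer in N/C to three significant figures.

Dipole moment p = qd = (5.70×10⁻⁷ C)(0.0116 m) = 6.612×10⁻⁹ C·m.
On the perpendicular bisector E = kp/r³ (half the axial value at the same distance).
E = (8.99×10⁹)(6.612×10⁻⁹) / (0.280)³ = 2708 N/C.

E ≈ 2710 N/C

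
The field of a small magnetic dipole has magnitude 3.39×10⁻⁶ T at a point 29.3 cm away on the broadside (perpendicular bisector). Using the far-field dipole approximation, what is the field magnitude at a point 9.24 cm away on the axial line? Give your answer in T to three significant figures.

B ≈ 2.16×10⁻⁴ T

Dipole fields scale as 1/r³ in the far field.
The axial field is twice the equatorial field at the same r, so the geometry factor is 2/1.
B₂ = B₁ · (2/1) · (r₁/r₂)³ = 3.39×10⁻⁶ · 2 · (29.3/9.24)³.
(r₁/r₂)³ = (3.171)³ = 31.89.
B₂ ≈ 2.162×10⁻⁴ T.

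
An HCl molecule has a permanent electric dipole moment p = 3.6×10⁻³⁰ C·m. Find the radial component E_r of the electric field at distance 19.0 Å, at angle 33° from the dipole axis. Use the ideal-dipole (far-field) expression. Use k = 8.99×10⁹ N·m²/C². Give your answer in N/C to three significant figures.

For a dipole, E_r = (2kp cosθ)/r³.
kp/r³ = (8.99×10⁹)(3.60×10⁻³⁰)/(1.90×10⁻⁹)³ = 4.718×10⁶ N/C.
E_r = 2·4.718×10⁶·cos33° = 7.914×10⁶ N/C.

E_r ≈ 7.91×10⁶ N/C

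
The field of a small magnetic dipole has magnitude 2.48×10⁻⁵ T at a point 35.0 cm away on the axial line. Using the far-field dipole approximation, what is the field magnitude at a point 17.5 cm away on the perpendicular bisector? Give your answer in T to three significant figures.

Dipole fields scale as 1/r³ in the far field.
The axial field is twice the equatorial field at the same r, so the geometry factor is 1/2.
B₂ = B₁ · (1/2) · (r₁/r₂)³ = 2.48×10⁻⁵ · 0.5 · (35.0/17.5)³.
(r₁/r₂)³ = (2)³ = 8.
B₂ ≈ 9.920×10⁻⁵ T.

B ≈ 9.92×10⁻⁵ T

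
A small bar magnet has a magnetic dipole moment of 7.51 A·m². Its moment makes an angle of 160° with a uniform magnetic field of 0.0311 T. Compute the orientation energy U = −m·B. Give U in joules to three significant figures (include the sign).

U ≈ 0.219 J

U = −m·B = −mB cosθ.
U = −(7.51)(0.0311)·cos160° = 0.2195 J.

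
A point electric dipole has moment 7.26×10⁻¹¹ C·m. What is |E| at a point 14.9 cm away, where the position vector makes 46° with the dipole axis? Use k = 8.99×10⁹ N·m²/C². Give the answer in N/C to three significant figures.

At angle θ the dipole field magnitude is E = (kp/r³)·√(1 + 3cos²θ).
kp/r³ = (8.99×10⁹)(7.26×10⁻¹¹) / (0.149)³ = 197.3 N/C.
√(1 + 3cos²46°) = √(1 + 3·0.4826) = √2.4477 ≈ 1.5645.
E ≈ 197.3 × 1.564 = 308.7 N/C.

E ≈ 309 N/C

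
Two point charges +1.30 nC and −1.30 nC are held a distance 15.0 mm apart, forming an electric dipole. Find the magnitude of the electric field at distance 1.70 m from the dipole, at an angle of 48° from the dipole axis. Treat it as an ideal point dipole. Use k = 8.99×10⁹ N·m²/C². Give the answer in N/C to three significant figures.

Dipole moment p = qd = (1.30×10⁻⁹ C)(0.0150 m) = 1.95×10⁻¹¹ C·m.
At angle θ the dipole field magnitude is E = (kp/r³)·√(1 + 3cos²θ).
kp/r³ = (8.99×10⁹)(1.95×10⁻¹¹) / (1.70)³ = 0.03568 N/C.
√(1 + 3cos²48°) = √(1 + 3·0.4477) = √2.3432 ≈ 1.5308.
E ≈ 0.03568 × 1.531 = 0.05462 N/C.

E ≈ 0.0546 N/C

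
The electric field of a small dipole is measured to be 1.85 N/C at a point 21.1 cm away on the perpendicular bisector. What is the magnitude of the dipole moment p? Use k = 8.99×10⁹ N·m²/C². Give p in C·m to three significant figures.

In the equatorial plane E = kp/r³, so p = Er³/(k).
p = (1.85)·(0.211)³ / (8.99×10⁹) = 1.933×10⁻¹² C·m.

p ≈ 1.93×10⁻¹² C·m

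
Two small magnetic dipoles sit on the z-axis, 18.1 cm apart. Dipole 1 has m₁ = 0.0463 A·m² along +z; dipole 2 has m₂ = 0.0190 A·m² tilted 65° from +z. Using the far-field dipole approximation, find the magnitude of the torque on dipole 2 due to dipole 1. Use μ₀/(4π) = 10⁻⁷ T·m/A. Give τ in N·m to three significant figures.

Dipole B is on the axis of dipole A, so B₁ there is axial: B₁ = (μ₀/4π)·2m₁/r³ along +z.
B₁ = 2(10⁻⁷)(0.0463)/(0.181)³ = 1.562×10⁻⁶ T.
τ = m₂ B₁ sinθ.
τ = (0.0190)(1.562×10⁻⁶)·sin65° = 2.689×10⁻⁸ N·m.

τ ≈ 2.69×10⁻⁸ N·m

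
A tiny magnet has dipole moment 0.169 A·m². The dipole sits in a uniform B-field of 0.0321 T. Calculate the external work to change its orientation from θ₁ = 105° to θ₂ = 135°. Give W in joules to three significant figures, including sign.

W ≈ 0.00243 J

W_ext = ΔU = −mB cosθ₂ + mB cosθ₁ = mB(cosθ₁ − cosθ₂).
W = (0.169)(0.0321)·(cos105° − cos135°) = (0.005425)·(+0.4483) = 0.002432 J.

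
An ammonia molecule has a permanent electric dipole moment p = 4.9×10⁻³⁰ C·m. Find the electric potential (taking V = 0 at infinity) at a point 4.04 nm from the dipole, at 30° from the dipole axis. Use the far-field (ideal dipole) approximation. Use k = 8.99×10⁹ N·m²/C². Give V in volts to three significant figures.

V ≈ 0.00234 V

The dipole potential is V = kp cosθ / r².
V = (8.99×10⁹)(4.90×10⁻³⁰)·cos30° / (4.04×10⁻⁹)² = 0.002337 V.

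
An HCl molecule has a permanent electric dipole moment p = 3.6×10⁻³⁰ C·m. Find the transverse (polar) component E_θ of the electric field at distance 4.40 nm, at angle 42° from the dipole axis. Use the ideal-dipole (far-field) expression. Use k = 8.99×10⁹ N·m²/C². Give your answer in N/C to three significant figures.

E_θ ≈ 2.54×10⁵ N/C

For a dipole, E_θ = (kp sinθ)/r³.
kp/r³ = (8.99×10⁹)(3.60×10⁻³⁰)/(4.40×10⁻⁹)³ = 3.799×10⁵ N/C.
E_θ = 3.799×10⁵·sin42° = 2.542×10⁵ N/C.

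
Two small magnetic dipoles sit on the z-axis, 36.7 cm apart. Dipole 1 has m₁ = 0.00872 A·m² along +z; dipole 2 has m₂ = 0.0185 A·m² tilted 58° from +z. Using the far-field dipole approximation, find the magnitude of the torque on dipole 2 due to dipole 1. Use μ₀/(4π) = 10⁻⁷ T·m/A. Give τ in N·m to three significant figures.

Dipole B is on the axis of dipole A, so B₁ there is axial: B₁ = (μ₀/4π)·2m₁/r³ along +z.
B₁ = 2(10⁻⁷)(0.00872)/(0.367)³ = 3.528×10⁻⁸ T.
τ = m₂ B₁ sinθ.
τ = (0.0185)(3.528×10⁻⁸)·sin58° = 5.535×10⁻¹⁰ N·m.

τ ≈ 5.54×10⁻¹⁰ N·m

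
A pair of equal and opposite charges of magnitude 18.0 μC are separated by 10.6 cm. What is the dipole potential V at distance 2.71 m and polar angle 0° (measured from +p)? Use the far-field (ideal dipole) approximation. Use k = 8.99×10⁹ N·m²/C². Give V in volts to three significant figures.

Dipole moment p = qd = (1.80×10⁻⁵ C)(0.106 m) = 1.908×10⁻⁶ C·m.
The dipole potential is V = kp cosθ / r².
V = (8.99×10⁹)(1.908×10⁻⁶)·cos0° / (2.71)² = 2336 V.

V ≈ 2340 V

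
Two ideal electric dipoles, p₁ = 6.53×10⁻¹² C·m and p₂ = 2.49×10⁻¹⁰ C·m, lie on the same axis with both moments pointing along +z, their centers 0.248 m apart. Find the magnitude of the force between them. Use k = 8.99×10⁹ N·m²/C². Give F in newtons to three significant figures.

On-axis field of dipole 1 at distance r: E = 2kp₁/r³. Force on dipole 2 is F = p₂·dE/dr (gradient along axis).
dE/dr = −6kp₁/r⁴, so |F| = 6kp₁p₂/r⁴ (attractive for aligned moments).
F = 6(8.99×10⁹)(6.53×10⁻¹²)(2.49×10⁻¹⁰)/(0.248)⁴ = 2.319×10⁻⁸ N.

F ≈ 2.32×10⁻⁸ N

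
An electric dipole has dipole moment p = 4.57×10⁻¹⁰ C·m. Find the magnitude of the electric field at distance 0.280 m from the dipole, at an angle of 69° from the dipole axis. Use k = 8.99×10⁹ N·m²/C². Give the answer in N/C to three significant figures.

E ≈ 220 N/C

At angle θ the dipole field magnitude is E = (kp/r³)·√(1 + 3cos²θ).
kp/r³ = (8.99×10⁹)(4.57×10⁻¹⁰) / (0.280)³ = 187.2 N/C.
√(1 + 3cos²69°) = √(1 + 3·0.1284) = √1.3853 ≈ 1.1770.
E ≈ 187.2 × 1.177 = 220.3 N/C.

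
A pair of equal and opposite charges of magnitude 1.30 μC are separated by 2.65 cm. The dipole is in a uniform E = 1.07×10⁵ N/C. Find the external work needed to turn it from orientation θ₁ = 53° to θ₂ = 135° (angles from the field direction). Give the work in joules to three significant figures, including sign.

Dipole moment p = qd = (1.30×10⁻⁶ C)(0.0265 m) = 3.445×10⁻⁸ C·m.
W_ext = ΔU = U(θ₂) − U(θ₁) = −pE cosθ₂ − (−pE cosθ₁) = pE(cosθ₁ − cosθ₂).
W = (3.445×10⁻⁸)(1.07×10⁵)·(cos53° − cos135°) = (0.003686)·(+1.3089) = 0.004825 J.

W ≈ 0.00482 J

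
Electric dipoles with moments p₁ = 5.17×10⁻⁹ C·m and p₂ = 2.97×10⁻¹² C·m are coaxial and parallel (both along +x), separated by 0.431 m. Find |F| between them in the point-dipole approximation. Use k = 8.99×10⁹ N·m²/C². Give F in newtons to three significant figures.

On-axis field of dipole 1 at distance r: E = 2kp₁/r³. Force on dipole 2 is F = p₂·dE/dr (gradient along axis).
dE/dr = −6kp₁/r⁴, so |F| = 6kp₁p₂/r⁴ (attractive for aligned moments).
F = 6(8.99×10⁹)(5.17×10⁻⁹)(2.97×10⁻¹²)/(0.431)⁴ = 2.400×10⁻⁸ N.

F ≈ 2.40×10⁻⁸ N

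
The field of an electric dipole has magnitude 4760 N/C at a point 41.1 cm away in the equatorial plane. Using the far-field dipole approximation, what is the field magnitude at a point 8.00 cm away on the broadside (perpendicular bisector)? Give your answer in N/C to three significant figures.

Dipole fields scale as 1/r³ in the far field; the geometry is the same at both points.
E₂ = E₁ · (r₁/r₂)³ = 4760 · (41.1/8.00)³.
(r₁/r₂)³ = (5.138)³ = 135.6.
E₂ ≈ 6.454×10⁵ N/C.

E ≈ 6.45×10⁵ N/C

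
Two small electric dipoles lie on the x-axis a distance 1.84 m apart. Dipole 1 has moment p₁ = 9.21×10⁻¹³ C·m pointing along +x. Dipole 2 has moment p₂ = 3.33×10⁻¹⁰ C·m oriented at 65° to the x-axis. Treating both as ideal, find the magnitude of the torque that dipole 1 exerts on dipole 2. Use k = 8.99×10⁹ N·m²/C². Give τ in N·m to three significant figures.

τ ≈ 8.02×10⁻¹³ N·m

The second dipole sits on the axis of the first, so the field there is axial: E₁ = 2kp₁/r³ along +x.
E₁ = 2(8.99×10⁹)(9.21×10⁻¹³)/(1.84)³ = 0.002658 N/C.
Torque on the second dipole: τ = p₂ E₁ sinθ.
τ = (3.33×10⁻¹⁰)(0.002658)·sin65° = 8.023×10⁻¹³ N·m.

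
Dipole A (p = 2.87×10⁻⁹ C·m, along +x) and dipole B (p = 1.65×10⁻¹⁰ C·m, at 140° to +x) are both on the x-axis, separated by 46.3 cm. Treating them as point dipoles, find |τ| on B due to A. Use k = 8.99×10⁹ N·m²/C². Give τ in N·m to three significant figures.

τ ≈ 5.51×10⁻⁸ N·m

The second dipole sits on the axis of the first, so the field there is axial: E₁ = 2kp₁/r³ along +x.
E₁ = 2(8.99×10⁹)(2.87×10⁻⁹)/(0.463)³ = 519.9 N/C.
Torque on the second dipole: τ = p₂ E₁ sinθ.
τ = (1.65×10⁻¹⁰)(519.9)·sin140° = 5.514×10⁻⁸ N·m.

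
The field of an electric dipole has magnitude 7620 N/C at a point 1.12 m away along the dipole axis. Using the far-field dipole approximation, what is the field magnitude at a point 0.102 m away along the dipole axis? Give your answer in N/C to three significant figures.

E ≈ 1.01×10⁷ N/C

Dipole fields scale as 1/r³ in the far field; the geometry is the same at both points.
E₂ = E₁ · (r₁/r₂)³ = 7620 · (1.12/0.102)³.
(r₁/r₂)³ = (10.98)³ = 1324.
E₂ ≈ 1.009×10⁷ N/C.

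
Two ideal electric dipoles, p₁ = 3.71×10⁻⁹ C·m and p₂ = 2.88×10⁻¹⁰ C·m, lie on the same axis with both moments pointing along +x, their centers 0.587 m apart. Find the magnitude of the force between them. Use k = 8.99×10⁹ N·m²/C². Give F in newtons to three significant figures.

F ≈ 4.85×10⁻⁷ N

On-axis field of dipole 1 at distance r: E = 2kp₁/r³. Force on dipole 2 is F = p₂·dE/dr (gradient along axis).
dE/dr = −6kp₁/r⁴, so |F| = 6kp₁p₂/r⁴ (attractive for aligned moments).
F = 6(8.99×10⁹)(3.71×10⁻⁹)(2.88×10⁻¹⁰)/(0.587)⁴ = 4.854×10⁻⁷ N.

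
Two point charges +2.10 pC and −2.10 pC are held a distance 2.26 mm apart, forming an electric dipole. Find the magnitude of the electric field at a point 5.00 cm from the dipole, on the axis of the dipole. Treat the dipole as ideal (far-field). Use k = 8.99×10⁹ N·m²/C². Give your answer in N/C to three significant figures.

Dipole moment p = qd = (2.10×10⁻¹² C)(0.00226 m) = 4.746×10⁻¹⁵ C·m.
On the dipole axis E = 2kp/r³.
E = 2·(8.99×10⁹)(4.746×10⁻¹⁵) / (0.0500)³ = 0.6827 N/C.

E ≈ 0.683 N/C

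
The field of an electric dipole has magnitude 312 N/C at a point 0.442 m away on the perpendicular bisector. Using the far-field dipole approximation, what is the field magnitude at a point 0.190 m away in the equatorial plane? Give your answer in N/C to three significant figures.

Dipole fields scale as 1/r³ in the far field; the geometry is the same at both points.
E₂ = E₁ · (r₁/r₂)³ = 312 · (0.442/0.190)³.
(r₁/r₂)³ = (2.326)³ = 12.59.
E₂ ≈ 3928 N/C.

E ≈ 3930 N/C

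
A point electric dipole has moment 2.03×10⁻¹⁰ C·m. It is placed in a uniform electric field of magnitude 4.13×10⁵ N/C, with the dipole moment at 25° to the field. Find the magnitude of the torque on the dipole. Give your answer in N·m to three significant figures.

τ ≈ 3.54×10⁻⁵ N·m

Torque on an electric dipole: τ = pE sinθ.
τ = (2.03×10⁻¹⁰)(4.13×10⁵)·sin25° = 3.543×10⁻⁵ N·m.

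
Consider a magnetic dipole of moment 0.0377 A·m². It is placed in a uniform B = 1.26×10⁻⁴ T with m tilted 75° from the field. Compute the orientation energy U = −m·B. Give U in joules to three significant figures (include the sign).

U = −m·B = −mB cosθ.
U = −(0.0377)(1.26×10⁻⁴)·cos75° = -1.229×10⁻⁶ J.

U ≈ -1.23×10⁻⁶ J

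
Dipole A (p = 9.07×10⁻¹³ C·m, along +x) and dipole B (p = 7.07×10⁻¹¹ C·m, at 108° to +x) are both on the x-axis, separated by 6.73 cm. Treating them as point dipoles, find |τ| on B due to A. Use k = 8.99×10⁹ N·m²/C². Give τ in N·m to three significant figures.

τ ≈ 3.60×10⁻⁹ N·m

The second dipole sits on the axis of the first, so the field there is axial: E₁ = 2kp₁/r³ along +x.
E₁ = 2(8.99×10⁹)(9.07×10⁻¹³)/(0.0673)³ = 53.50 N/C.
Torque on the second dipole: τ = p₂ E₁ sinθ.
τ = (7.07×10⁻¹¹)(53.50)·sin108° = 3.597×10⁻⁹ N·m.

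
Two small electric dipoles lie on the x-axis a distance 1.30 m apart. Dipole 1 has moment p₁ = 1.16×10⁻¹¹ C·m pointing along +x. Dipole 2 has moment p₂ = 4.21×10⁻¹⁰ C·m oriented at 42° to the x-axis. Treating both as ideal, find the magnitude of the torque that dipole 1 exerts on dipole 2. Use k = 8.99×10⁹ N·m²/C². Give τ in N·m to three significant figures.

The second dipole sits on the axis of the first, so the field there is axial: E₁ = 2kp₁/r³ along +x.
E₁ = 2(8.99×10⁹)(1.16×10⁻¹¹)/(1.30)³ = 0.09493 N/C.
Torque on the second dipole: τ = p₂ E₁ sinθ.
τ = (4.21×10⁻¹⁰)(0.09493)·sin42° = 2.674×10⁻¹¹ N·m.

τ ≈ 2.67×10⁻¹¹ N·m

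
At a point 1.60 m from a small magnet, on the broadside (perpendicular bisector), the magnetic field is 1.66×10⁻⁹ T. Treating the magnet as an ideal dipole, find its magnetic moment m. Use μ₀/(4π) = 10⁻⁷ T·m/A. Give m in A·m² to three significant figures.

m ≈ 0.0680 A·m²

In the equatorial plane B = (μ₀/4π)·m/r³, so m = Br³·4π/(μ₀).
m = (1.66×10⁻⁹)·(1.60)³ / (10⁻⁷) = 0.06799 A·m².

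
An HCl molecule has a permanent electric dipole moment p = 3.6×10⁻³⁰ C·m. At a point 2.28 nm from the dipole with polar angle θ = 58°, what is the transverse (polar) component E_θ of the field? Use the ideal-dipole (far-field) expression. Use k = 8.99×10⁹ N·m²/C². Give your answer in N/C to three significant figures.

For a dipole, E_θ = (kp sinθ)/r³.
kp/r³ = (8.99×10⁹)(3.60×10⁻³⁰)/(2.28×10⁻⁹)³ = 2.731×10⁶ N/C.
E_θ = 2.731×10⁶·sin58° = 2.316×10⁶ N/C.

E_θ ≈ 2.32×10⁶ N/C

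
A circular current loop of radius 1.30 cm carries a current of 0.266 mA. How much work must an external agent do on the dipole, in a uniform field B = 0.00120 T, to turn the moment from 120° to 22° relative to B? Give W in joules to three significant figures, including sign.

Magnetic moment m = IA = Iπa² = (2.66×10⁻⁴)·π·(0.0130)² = 1.412×10⁻⁷ A·m².
W_ext = ΔU = −mB cosθ₂ + mB cosθ₁ = mB(cosθ₁ − cosθ₂).
W = (1.412×10⁻⁷)(0.00120)·(cos120° − cos22°) = (1.694×10⁻¹⁰)·(-1.4272) = -2.418×10⁻¹⁰ J.

W ≈ -2.42×10⁻¹⁰ J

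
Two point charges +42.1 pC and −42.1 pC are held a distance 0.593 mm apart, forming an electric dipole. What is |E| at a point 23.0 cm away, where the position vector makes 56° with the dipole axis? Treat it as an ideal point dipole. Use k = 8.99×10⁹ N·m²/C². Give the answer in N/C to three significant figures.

E ≈ 0.0257 N/C

Dipole moment p = qd = (4.21×10⁻¹¹ C)(5.93×10⁻⁴ m) = 2.497×10⁻¹⁴ C·m.
At angle θ the dipole field magnitude is E = (kp/r³)·√(1 + 3cos²θ).
kp/r³ = (8.99×10⁹)(2.497×10⁻¹⁴) / (0.230)³ = 0.01845 N/C.
√(1 + 3cos²56°) = √(1 + 3·0.3127) = √1.9381 ≈ 1.3922.
E ≈ 0.01845 × 1.392 = 0.02569 N/C.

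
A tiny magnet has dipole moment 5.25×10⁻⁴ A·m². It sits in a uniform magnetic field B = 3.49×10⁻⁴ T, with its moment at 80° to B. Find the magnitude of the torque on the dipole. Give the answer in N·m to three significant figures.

Torque on a magnetic dipole: τ = mB sinθ.
τ = (5.25×10⁻⁴)(3.49×10⁻⁴)·sin80° = 1.804×10⁻⁷ N·m.

τ ≈ 1.80×10⁻⁷ N·m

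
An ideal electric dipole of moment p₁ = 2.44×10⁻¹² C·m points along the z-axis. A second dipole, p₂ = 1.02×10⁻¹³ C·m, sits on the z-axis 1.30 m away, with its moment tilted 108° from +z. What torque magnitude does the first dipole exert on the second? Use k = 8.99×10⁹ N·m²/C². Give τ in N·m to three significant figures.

The second dipole sits on the axis of the first, so the field there is axial: E₁ = 2kp₁/r³ along +z.
E₁ = 2(8.99×10⁹)(2.44×10⁻¹²)/(1.30)³ = 0.01997 N/C.
Torque on the second dipole: τ = p₂ E₁ sinθ.
τ = (1.02×10⁻¹³)(0.01997)·sin108° = 1.937×10⁻¹⁵ N·m.

τ ≈ 1.94×10⁻¹⁵ N·m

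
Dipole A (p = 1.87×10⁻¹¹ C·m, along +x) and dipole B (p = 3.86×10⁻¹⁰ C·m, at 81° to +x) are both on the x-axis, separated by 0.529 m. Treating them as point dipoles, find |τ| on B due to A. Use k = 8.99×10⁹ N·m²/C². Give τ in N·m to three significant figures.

τ ≈ 8.66×10⁻¹⁰ N·m

The second dipole sits on the axis of the first, so the field there is axial: E₁ = 2kp₁/r³ along +x.
E₁ = 2(8.99×10⁹)(1.87×10⁻¹¹)/(0.529)³ = 2.271 N/C.
Torque on the second dipole: τ = p₂ E₁ sinθ.
τ = (3.86×10⁻¹⁰)(2.271)·sin81° = 8.659×10⁻¹⁰ N·m.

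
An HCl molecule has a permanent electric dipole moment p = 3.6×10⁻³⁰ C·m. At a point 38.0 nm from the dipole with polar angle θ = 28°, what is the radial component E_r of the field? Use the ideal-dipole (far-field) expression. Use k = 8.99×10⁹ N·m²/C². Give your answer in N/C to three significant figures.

E_r ≈ 1040 N/C

For a dipole, E_r = (2kp cosθ)/r³.
kp/r³ = (8.99×10⁹)(3.60×10⁻³⁰)/(3.80×10⁻⁸)³ = 589.8 N/C.
E_r = 2·589.8·cos28° = 1042 N/C.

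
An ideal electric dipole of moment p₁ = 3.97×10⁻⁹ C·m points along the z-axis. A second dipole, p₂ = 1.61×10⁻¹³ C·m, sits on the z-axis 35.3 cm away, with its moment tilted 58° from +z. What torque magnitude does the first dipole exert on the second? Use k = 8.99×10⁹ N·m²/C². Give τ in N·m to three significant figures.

The second dipole sits on the axis of the first, so the field there is axial: E₁ = 2kp₁/r³ along +z.
E₁ = 2(8.99×10⁹)(3.97×10⁻⁹)/(0.353)³ = 1623 N/C.
Torque on the second dipole: τ = p₂ E₁ sinθ.
τ = (1.61×10⁻¹³)(1623)·sin58° = 2.216×10⁻¹⁰ N·m.

τ ≈ 2.22×10⁻¹⁰ N·m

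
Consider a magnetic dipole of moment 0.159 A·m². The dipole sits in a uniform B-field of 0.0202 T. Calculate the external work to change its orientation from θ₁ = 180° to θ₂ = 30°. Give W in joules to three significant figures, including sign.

W ≈ -0.00599 J

W_ext = ΔU = −mB cosθ₂ + mB cosθ₁ = mB(cosθ₁ − cosθ₂).
W = (0.159)(0.0202)·(cos180° − cos30°) = (0.003212)·(-1.8660) = -0.005993 J.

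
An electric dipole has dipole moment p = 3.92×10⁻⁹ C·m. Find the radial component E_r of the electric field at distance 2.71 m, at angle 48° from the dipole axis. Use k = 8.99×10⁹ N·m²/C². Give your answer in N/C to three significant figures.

E_r ≈ 2.37 N/C

For a dipole, E_r = (2kp cosθ)/r³.
kp/r³ = (8.99×10⁹)(3.92×10⁻⁹)/(2.71)³ = 1.771 N/C.
E_r = 2·1.771·cos48° = 2.370 N/C.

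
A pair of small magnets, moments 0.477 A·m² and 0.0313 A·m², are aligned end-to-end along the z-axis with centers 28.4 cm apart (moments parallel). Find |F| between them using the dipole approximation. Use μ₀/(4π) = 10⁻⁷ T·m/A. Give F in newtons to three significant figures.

On-axis B of dipole 1: B = (μ₀/4π)·2m₁/r³. Force on dipole 2: F = m₂·dB/dr.
dB/dr = −(μ₀/4π)·6m₁/r⁴, so |F| = (μ₀/4π)·6m₁m₂/r⁴.
F = 6(10⁻⁷)(0.477)(0.0313)/(0.284)⁴ = 1.377×10⁻⁶ N.

F ≈ 1.38×10⁻⁶ N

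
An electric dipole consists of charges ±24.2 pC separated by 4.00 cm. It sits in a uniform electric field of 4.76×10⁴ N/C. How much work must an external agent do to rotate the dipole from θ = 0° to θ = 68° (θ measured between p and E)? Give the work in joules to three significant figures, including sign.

Dipole moment p = qd = (2.42×10⁻¹¹ C)(0.0400 m) = 9.68×10⁻¹³ C·m.
W_ext = ΔU = U(θ₂) − U(θ₁) = −pE cosθ₂ − (−pE cosθ₁) = pE(cosθ₁ − cosθ₂).
W = (9.68×10⁻¹³)(4.76×10⁴)·(cos0° − cos68°) = (4.608×10⁻⁸)·(+0.6254) = 2.882×10⁻⁸ J.

W ≈ 2.88×10⁻⁸ J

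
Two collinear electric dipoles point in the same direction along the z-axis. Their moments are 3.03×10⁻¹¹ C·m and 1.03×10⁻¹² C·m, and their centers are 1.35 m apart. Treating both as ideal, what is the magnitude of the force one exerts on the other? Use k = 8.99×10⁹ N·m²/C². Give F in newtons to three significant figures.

On-axis field of dipole 1 at distance r: E = 2kp₁/r³. Force on dipole 2 is F = p₂·dE/dr (gradient along axis).
dE/dr = −6kp₁/r⁴, so |F| = 6kp₁p₂/r⁴ (attractive for aligned moments).
F = 6(8.99×10⁹)(3.03×10⁻¹¹)(1.03×10⁻¹²)/(1.35)⁴ = 5.068×10⁻¹³ N.

F ≈ 5.07×10⁻¹³ N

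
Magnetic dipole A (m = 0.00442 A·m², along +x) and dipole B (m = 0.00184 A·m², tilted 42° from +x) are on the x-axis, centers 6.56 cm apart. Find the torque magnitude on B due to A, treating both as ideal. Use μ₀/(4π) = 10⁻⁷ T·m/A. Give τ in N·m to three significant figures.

τ ≈ 3.86×10⁻⁹ N·m

Dipole B is on the axis of dipole A, so B₁ there is axial: B₁ = (μ₀/4π)·2m₁/r³ along +x.
B₁ = 2(10⁻⁷)(0.00442)/(0.0656)³ = 3.131×10⁻⁶ T.
τ = m₂ B₁ sinθ.
τ = (0.00184)(3.131×10⁻⁶)·sin42° = 3.855×10⁻⁹ N·m.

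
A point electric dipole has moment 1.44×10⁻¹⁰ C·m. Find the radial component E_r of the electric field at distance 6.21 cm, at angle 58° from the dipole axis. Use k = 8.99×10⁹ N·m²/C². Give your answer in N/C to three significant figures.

For a dipole, E_r = (2kp cosθ)/r³.
kp/r³ = (8.99×10⁹)(1.44×10⁻¹⁰)/(0.0621)³ = 5406 N/C.
E_r = 2·5406·cos58° = 5729 N/C.

E_r ≈ 5730 N/C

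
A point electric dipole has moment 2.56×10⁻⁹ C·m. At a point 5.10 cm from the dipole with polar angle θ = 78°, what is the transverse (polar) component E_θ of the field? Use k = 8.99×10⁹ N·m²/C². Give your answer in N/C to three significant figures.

E_θ ≈ 1.70×10⁵ N/C

For a dipole, E_θ = (kp sinθ)/r³.
kp/r³ = (8.99×10⁹)(2.56×10⁻⁹)/(0.0510)³ = 1.735×10⁵ N/C.
E_θ = 1.735×10⁵·sin78° = 1.697×10⁵ N/C.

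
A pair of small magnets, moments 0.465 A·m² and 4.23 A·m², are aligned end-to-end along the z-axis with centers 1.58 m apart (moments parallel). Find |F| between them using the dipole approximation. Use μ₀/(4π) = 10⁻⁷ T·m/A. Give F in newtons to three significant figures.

F ≈ 1.89×10⁻⁷ N

On-axis B of dipole 1: B = (μ₀/4π)·2m₁/r³. Force on dipole 2: F = m₂·dB/dr.
dB/dr = −(μ₀/4π)·6m₁/r⁴, so |F| = (μ₀/4π)·6m₁m₂/r⁴.
F = 6(10⁻⁷)(0.465)(4.23)/(1.58)⁴ = 1.894×10⁻⁷ N.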